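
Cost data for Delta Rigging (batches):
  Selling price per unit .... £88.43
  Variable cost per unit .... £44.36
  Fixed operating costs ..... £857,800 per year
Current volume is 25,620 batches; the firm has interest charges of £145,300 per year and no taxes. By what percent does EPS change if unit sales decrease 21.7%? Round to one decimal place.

Contribution at this volume is 25,620 × £44.07 = £1,129,073.40.
Operating income = contribution − fixed costs = £1,129,073.40 − £857,800 = £271,273.40.
After interest of £145,300.00, pre-tax earnings = £125,973.40.
Degree of combined leverage = contribution ÷ (EBIT − I) = £1,129,073.40 ÷ £125,973.40 = 8.9628.
EPS therefore changes by 8.9628 × (-21.7%) = -194.5%.

-194.5%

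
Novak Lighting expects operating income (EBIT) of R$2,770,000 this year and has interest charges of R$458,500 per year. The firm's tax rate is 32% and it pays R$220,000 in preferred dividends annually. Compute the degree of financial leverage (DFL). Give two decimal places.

1.39

Annual interest charges come to R$458,500.00.
Pre-tax preferred-dividend burden = R$220,000 ÷ (1 − 0.32) = R$323,529.41.
DFL = EBIT ÷ [EBIT − I − D_p/(1−t)] = R$2,770,000 ÷ [R$2,770,000 − R$458,500.00 − R$323,529.41] = R$2,770,000 ÷ R$1,987,970.59 = 1.3934.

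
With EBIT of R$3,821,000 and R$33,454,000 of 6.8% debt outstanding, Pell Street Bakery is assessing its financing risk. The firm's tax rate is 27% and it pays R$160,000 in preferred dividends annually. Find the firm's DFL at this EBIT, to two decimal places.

Interest = R$2,274,872.00.
Preferred dividends grossed up pre-tax: R$160,000 / (1 − 0.27) = R$219,178.08.
DFL = EBIT ÷ [EBIT − I − D_p/(1−t)] = R$3,821,000 ÷ [R$3,821,000 − R$2,274,872.00 − R$219,178.08] = R$3,821,000 ÷ R$1,326,949.92 = 2.8795.

2.88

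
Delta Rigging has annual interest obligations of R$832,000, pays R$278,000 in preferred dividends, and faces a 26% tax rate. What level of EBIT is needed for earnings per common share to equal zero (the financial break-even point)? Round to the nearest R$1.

Grossing the preferred dividend up to pre-tax terms: R$278,000 / (1 − 0.26) = R$375,675.68.
Financial break-even EBIT = interest + D_p ÷ (1 − t) = R$832,000 + R$375,675.68 = R$1,207,675.68.

R$1,207,676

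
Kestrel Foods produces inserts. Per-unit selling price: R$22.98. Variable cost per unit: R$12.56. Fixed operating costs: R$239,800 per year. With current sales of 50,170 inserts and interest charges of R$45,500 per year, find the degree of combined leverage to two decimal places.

2.20

Total contribution margin = 50,170 × R$10.42 = R$522,771.40.
Operating income = contribution − fixed costs = R$522,771.40 − R$239,800 = R$282,971.40. Interest = R$45,500.00, so EBIT − I = R$237,471.40.
DCL = contribution ÷ (EBIT − I) = R$522,771.40 ÷ R$237,471.40 = 2.2014.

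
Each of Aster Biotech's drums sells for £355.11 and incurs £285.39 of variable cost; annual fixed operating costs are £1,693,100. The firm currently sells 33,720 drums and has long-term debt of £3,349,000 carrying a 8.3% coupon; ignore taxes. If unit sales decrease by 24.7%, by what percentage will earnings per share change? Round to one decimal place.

Total contribution margin = 33,720 × £69.72 = £2,350,958.40.
Subtracting fixed costs: EBIT = £2,350,958.40 − £1,693,100 = £657,858.40.
After interest of £277,967.00, pre-tax earnings = £379,891.40.
Degree of combined leverage = contribution ÷ (EBIT − I) = £2,350,958.40 ÷ £379,891.40 = 6.1885.
EPS therefore changes by 6.1885 × (-24.7%) = -152.9%.

-152.9%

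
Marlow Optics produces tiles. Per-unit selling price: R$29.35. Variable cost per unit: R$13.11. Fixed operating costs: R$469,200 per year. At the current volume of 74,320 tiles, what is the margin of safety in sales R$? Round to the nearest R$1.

Unit CM = price − variable cost = R$29.35 − R$13.11 = R$16.24. Break-even units = R$469,200 ÷ R$16.24 = 28,891.63; break-even revenue = 28,891.63 × R$29.35 = R$847,969.21.
Actual sales revenue = 74,320 × R$29.35 = R$2,181,292.00.
Margin of safety = R$2,181,292.00 − R$847,969.21 = R$1,333,323.

R$1,333,323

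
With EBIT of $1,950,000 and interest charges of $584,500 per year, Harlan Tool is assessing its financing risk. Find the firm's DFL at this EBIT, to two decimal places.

Annual interest charges come to $584,500.00.
DFL = EBIT ÷ (EBIT − I) = $1,950,000 ÷ ($1,950,000 − $584,500.00) = $1,950,000 ÷ $1,365,500.00 = 1.4280.

1.43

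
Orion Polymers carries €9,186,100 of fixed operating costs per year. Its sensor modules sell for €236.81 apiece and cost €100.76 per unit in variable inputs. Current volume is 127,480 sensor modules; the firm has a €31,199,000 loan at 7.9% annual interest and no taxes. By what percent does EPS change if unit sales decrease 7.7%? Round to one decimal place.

Contribution at this volume is 127,480 × €136.05 = €17,343,654.00.
Subtracting fixed costs: EBIT = €17,343,654.00 − €9,186,100 = €8,157,554.00.
After interest of €2,464,721.00, pre-tax earnings = €5,692,833.00.
DCL = total CM / (EBIT − I) = €17,343,654.00 / €5,692,833.00 = 3.0466.
%ΔEPS = DCL × %ΔSales = 3.0466 × -7.7% = -23.5%.

-23.5%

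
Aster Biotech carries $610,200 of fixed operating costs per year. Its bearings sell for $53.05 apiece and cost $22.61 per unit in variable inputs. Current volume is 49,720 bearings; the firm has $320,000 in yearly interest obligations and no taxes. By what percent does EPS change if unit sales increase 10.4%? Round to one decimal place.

At 49,720 units, contribution = 49,720 × $30.44 = $1,513,476.80.
EBIT = $1,513,476.80 − $610,200 = $903,276.80.
After interest of $320,000.00, pre-tax earnings = $583,276.80.
Degree of combined leverage = contribution ÷ (EBIT − I) = $1,513,476.80 ÷ $583,276.80 = 2.5948.
EPS therefore changes by 2.5948 × (+10.4%) = +27.0%.

+27.0%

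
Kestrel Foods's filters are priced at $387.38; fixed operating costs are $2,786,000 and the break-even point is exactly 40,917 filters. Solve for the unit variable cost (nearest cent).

Contribution per unit must be FC / Q = $2,786,000 / 40,917 = $68.0891.
Variable cost per unit = $387.38 − $68.0891 = $319.29.

$319.29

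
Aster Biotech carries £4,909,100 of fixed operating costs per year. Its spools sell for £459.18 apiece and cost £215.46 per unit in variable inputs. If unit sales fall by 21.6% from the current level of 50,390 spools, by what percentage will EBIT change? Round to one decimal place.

Contribution at this volume is 50,390 × £243.72 = £12,281,050.80.
Operating income = contribution − fixed costs = £12,281,050.80 − £4,909,100 = £7,371,950.80.
Degree of operating leverage = £12,281,050.80 / £7,371,950.80 = 1.6659.
Operating income changes by 1.6659 × -21.6% = -36.0%.

-36.0%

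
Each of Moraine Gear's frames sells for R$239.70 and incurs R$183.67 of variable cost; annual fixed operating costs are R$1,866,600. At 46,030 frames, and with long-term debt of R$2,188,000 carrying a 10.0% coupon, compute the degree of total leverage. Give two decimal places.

Contribution at this volume is 46,030 × R$56.03 = R$2,579,060.90.
Operating income = contribution − fixed costs = R$2,579,060.90 − R$1,866,600 = R$712,460.90. Interest = R$218,800.00.
DOL = R$2,579,060.90 ÷ R$712,460.90 = 3.6199; DFL = R$712,460.90 ÷ R$493,660.90 = 1.4432.
DCL = DOL × DFL = 3.6199 × 1.4432 = 5.2242.

5.22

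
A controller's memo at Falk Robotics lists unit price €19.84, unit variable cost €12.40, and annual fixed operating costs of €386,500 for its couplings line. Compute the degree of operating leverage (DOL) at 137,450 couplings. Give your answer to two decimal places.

1.61

At 137,450 units, contribution = 137,450 × €7.44 = €1,022,628.00.
EBIT = €1,022,628.00 − €386,500 = €636,128.00.
So DOL = total CM / EBIT = €1,022,628.00 / €636,128.00 = 1.6076.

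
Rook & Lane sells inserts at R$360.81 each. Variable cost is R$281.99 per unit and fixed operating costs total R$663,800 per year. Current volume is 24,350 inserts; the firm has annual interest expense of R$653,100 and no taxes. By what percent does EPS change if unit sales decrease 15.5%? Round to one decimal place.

-49.4%

Total contribution margin = 24,350 × R$78.82 = R$1,919,267.00.
Operating income = contribution − fixed costs = R$1,919,267.00 − R$663,800 = R$1,255,467.00.
Interest = R$653,100.00, so EBIT − I = R$602,367.00.
DCL = total CM / (EBIT − I) = R$1,919,267.00 / R$602,367.00 = 3.1862.
%ΔEPS = DCL × %ΔSales = 3.1862 × -15.5% = -49.4%.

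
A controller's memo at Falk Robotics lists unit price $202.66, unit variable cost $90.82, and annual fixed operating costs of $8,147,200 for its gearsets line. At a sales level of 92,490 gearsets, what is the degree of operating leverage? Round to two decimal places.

Total contribution margin = 92,490 × $111.84 = $10,344,081.60.
Subtracting fixed costs: EBIT = $10,344,081.60 − $8,147,200 = $2,196,881.60.
DOL = contribution ÷ EBIT = $10,344,081.60 ÷ $2,196,881.60 = 4.7085.

4.71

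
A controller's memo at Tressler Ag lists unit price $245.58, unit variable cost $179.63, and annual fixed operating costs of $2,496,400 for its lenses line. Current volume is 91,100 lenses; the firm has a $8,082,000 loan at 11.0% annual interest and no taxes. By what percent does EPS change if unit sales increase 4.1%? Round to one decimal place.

+9.4%

Contribution at this volume is 91,100 × $65.95 = $6,008,045.00.
EBIT = $6,008,045.00 − $2,496,400 = $3,511,645.00.
Interest = $889,020.00, so EBIT − I = $2,622,625.00.
Degree of combined leverage = contribution ÷ (EBIT − I) = $6,008,045.00 ÷ $2,622,625.00 = 2.2909.
EPS therefore changes by 2.2909 × (+4.1%) = +9.4%.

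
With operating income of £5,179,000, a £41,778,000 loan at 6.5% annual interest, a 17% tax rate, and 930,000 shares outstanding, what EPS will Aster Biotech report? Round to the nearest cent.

Pre-tax income = £5,179,000 − £2,715,570.00 = £2,463,430.00.
After tax at 17%: net income = £2,463,430.00 × 0.83 = £2,044,646.90.
Per share: £2,044,646.90 / 930,000 shares = £2.20.

£2.20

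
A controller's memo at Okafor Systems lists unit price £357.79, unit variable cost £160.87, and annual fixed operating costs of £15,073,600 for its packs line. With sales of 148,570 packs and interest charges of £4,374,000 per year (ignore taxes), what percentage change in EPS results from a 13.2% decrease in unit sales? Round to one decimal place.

Contribution at this volume is 148,570 × £196.92 = £29,256,404.40.
EBIT = £29,256,404.40 − £15,073,600 = £14,182,804.40.
After interest of £4,374,000.00, pre-tax earnings = £9,808,804.40.
DCL = total CM / (EBIT − I) = £29,256,404.40 / £9,808,804.40 = 2.9827.
%ΔEPS = DCL × %ΔSales = 2.9827 × -13.2% = -39.4%.

-39.4%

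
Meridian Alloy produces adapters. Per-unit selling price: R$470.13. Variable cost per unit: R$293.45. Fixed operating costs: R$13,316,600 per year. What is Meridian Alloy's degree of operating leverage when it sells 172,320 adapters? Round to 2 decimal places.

1.78

Total contribution margin = 172,320 × R$176.68 = R$30,445,497.60.
EBIT = R$30,445,497.60 − R$13,316,600 = R$17,128,897.60.
Degree of operating leverage = R$30,445,497.60 / R$17,128,897.60 = 1.7774.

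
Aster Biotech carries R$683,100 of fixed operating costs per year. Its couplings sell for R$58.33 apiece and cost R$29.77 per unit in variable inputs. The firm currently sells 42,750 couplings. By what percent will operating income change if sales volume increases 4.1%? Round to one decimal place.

+9.3%

Contribution at this volume is 42,750 × R$28.56 = R$1,220,940.00.
Subtracting fixed costs: EBIT = R$1,220,940.00 − R$683,100 = R$537,840.00.
DOL = contribution ÷ EBIT = R$1,220,940.00 ÷ R$537,840.00 = 2.2701.
Operating income changes by 2.2701 × +4.1% = +9.3%.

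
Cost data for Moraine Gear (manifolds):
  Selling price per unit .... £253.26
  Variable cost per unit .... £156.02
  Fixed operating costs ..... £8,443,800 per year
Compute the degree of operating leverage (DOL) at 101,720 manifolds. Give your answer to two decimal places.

6.83

Total contribution margin = 101,720 × £97.24 = £9,891,252.80.
EBIT = £9,891,252.80 − £8,443,800 = £1,447,452.80.
Degree of operating leverage = £9,891,252.80 / £1,447,452.80 = 6.8336.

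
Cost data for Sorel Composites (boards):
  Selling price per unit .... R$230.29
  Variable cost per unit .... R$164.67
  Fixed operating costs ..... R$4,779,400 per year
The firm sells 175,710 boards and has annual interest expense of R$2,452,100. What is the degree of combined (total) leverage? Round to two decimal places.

Total contribution margin = 175,710 × R$65.62 = R$11,530,090.20.
Subtracting fixed costs: EBIT = R$11,530,090.20 − R$4,779,400 = R$6,750,690.20. Interest = R$2,452,100.00, so EBIT − I = R$4,298,590.20.
Degree of total leverage = total CM / (EBIT − interest) = R$11,530,090.20 / R$4,298,590.20 = 2.6823.

2.68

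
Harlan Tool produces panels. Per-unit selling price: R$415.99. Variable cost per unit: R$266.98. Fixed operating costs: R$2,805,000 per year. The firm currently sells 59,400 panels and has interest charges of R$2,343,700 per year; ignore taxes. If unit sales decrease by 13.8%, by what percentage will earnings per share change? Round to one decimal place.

-33.0%

Contribution at this volume is 59,400 × R$149.01 = R$8,851,194.00.
EBIT = R$8,851,194.00 − R$2,805,000 = R$6,046,194.00.
After interest of R$2,343,700.00, pre-tax earnings = R$3,702,494.00.
Degree of combined leverage = contribution ÷ (EBIT − I) = R$8,851,194.00 ÷ R$3,702,494.00 = 2.3906.
EPS therefore changes by 2.3906 × (-13.8%) = -33.0%.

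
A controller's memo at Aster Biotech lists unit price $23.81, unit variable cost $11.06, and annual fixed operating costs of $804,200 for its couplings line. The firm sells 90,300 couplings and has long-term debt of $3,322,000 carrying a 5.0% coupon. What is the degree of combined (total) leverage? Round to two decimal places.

6.36

Contribution at this volume is 90,300 × $12.75 = $1,151,325.00.
EBIT = $1,151,325.00 − $804,200 = $347,125.00. Interest = $166,100.00, so EBIT − I = $181,025.00.
Degree of total leverage = total CM / (EBIT − interest) = $1,151,325.00 / $181,025.00 = 6.3600.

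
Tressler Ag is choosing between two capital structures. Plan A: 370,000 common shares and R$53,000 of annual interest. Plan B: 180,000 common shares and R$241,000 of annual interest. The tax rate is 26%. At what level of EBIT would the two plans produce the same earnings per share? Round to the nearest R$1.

At indifference, (EBIT − 53,000)(1 − t)/370,000 = (EBIT − 241,000)(1 − t)/180,000.
Cancelling (1 − t) and cross-multiplying: 180,000·(EBIT − 53,000) = 370,000·(EBIT − 241,000).
Solving, EBIT = (241,000·370,000 − 53,000·180,000) / (370,000 − 180,000) = 79,630,000,000 / 190,000 = 419,105.26.

R$419,105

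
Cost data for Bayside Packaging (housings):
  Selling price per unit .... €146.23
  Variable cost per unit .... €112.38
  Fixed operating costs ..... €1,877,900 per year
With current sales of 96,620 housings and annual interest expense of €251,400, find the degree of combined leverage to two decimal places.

2.87

At 96,620 units, contribution = 96,620 × €33.85 = €3,270,587.00.
EBIT = €3,270,587.00 − €1,877,900 = €1,392,687.00. Interest = €251,400.00.
DOL = €3,270,587.00 ÷ €1,392,687.00 = 2.3484; DFL = €1,392,687.00 ÷ €1,141,287.00 = 1.2203.
DCL = DOL × DFL = 2.3484 × 1.2203 = 2.8658.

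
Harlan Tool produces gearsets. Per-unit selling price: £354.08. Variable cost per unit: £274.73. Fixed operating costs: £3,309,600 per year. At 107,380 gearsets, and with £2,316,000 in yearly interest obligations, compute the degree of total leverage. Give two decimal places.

2.94

Total contribution margin = 107,380 × £79.35 = £8,520,603.00.
Operating income = contribution − fixed costs = £8,520,603.00 − £3,309,600 = £5,211,003.00. Interest = £2,316,000.00.
DOL = £8,520,603.00 ÷ £5,211,003.00 = 1.6351; DFL = £5,211,003.00 ÷ £2,895,003.00 = 1.8000.
Combined leverage = 1.6351 × 1.8000 = 2.9432.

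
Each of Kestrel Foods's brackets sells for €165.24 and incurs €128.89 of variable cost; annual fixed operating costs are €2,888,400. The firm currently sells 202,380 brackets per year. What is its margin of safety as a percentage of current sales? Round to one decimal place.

60.7%

Unit CM = price − variable cost = €165.24 − €128.89 = €36.35. Break-even units = €2,888,400 ÷ €36.35 = 79,460.80; break-even revenue = 79,460.80 × €165.24 = €13,130,102.23.
Actual sales revenue = 202,380 × €165.24 = €33,441,271.20.
Margin of safety = (€33,441,271.20 − €13,130,102.23) ÷ €33,441,271.20 = 60.7%.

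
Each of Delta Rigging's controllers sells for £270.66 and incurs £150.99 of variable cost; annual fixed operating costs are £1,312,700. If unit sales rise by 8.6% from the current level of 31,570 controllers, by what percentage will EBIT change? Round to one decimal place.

+13.2%

Total contribution margin = 31,570 × £119.67 = £3,777,981.90.
Subtracting fixed costs: EBIT = £3,777,981.90 − £1,312,700 = £2,465,281.90.
DOL = contribution ÷ EBIT = £3,777,981.90 ÷ £2,465,281.90 = 1.5325.
Operating income changes by 1.5325 × +8.6% = +13.2%.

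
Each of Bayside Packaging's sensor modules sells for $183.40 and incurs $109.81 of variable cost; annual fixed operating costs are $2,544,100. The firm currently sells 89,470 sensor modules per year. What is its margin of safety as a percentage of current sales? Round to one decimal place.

61.4%

Each unit contributes $183.40 − $109.81 = $73.59. Break-even units = $2,544,100 ÷ $73.59 = 34,571.27; break-even revenue = 34,571.27 × $183.40 = $6,340,371.52.
Actual sales revenue = 89,470 × $183.40 = $16,408,798.00.
Margin of safety = ($16,408,798.00 − $6,340,371.52) ÷ $16,408,798.00 = 61.4%.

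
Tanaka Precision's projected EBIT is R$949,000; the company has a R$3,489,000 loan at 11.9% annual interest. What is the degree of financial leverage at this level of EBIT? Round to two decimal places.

Annual interest charges come to R$415,191.00.
DFL = EBIT ÷ (EBIT − I) = R$949,000 ÷ (R$949,000 − R$415,191.00) = R$949,000 ÷ R$533,809.00 = 1.7778.

1.78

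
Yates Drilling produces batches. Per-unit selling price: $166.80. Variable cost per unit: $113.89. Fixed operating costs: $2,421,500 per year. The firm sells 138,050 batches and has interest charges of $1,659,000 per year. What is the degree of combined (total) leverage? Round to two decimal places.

At 138,050 units, contribution = 138,050 × $52.91 = $7,304,225.50.
Subtracting fixed costs: EBIT = $7,304,225.50 − $2,421,500 = $4,882,725.50. Interest = $1,659,000.00.
DOL = $7,304,225.50 ÷ $4,882,725.50 = 1.4959; DFL = $4,882,725.50 ÷ $3,223,725.50 = 1.5146.
Combined leverage = 1.4959 × 1.5146 = 2.2657.

2.27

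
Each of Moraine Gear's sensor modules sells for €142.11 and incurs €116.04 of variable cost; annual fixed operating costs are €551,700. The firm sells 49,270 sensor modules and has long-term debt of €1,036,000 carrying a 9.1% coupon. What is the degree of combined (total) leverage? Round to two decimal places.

2.01

Contribution at this volume is 49,270 × €26.07 = €1,284,468.90.
Operating income = contribution − fixed costs = €1,284,468.90 − €551,700 = €732,768.90. Interest = €94,276.00.
DOL = €1,284,468.90 ÷ €732,768.90 = 1.7529; DFL = €732,768.90 ÷ €638,492.90 = 1.1477.
Combined leverage = 1.7529 × 1.1477 = 2.0118.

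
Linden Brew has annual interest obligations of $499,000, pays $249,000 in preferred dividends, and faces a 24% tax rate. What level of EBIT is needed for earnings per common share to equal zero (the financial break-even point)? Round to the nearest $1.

Grossing the preferred dividend up to pre-tax terms: $249,000 / (1 − 0.24) = $327,631.58.
EPS = 0 when EBIT covers interest plus the pre-tax preferred burden: $499,000 + $327,631.58 = $826,631.58.

$826,632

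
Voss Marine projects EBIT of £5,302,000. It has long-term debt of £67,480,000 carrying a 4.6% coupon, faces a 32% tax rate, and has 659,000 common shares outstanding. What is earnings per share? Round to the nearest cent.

Pre-tax income = £5,302,000 − £3,104,080.00 = £2,197,920.00.
After tax at 32%: net income = £2,197,920.00 × 0.68 = £1,494,585.60.
Per share: £1,494,585.60 / 659,000 shares = £2.27.

£2.27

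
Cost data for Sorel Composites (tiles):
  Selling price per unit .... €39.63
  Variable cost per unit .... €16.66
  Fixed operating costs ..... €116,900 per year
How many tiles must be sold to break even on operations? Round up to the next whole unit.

5,090 tiles

Contribution margin per unit = €39.63 − €16.66 = €22.97.
Break-even volume = fixed costs ÷ CM per unit = €116,900 ÷ €22.97 = 5,089.25, so 5,090 tiles.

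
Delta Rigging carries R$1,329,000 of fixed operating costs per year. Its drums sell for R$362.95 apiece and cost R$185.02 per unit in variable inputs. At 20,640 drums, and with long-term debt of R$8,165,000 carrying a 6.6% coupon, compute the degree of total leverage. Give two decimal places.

2.04

Total contribution margin = 20,640 × R$177.93 = R$3,672,475.20.
Subtracting fixed costs: EBIT = R$3,672,475.20 − R$1,329,000 = R$2,343,475.20. Interest = R$538,890.00.
DOL = R$3,672,475.20 ÷ R$2,343,475.20 = 1.5671; DFL = R$2,343,475.20 ÷ R$1,804,585.20 = 1.2986.
Combined leverage = 1.5671 × 1.2986 = 2.0350.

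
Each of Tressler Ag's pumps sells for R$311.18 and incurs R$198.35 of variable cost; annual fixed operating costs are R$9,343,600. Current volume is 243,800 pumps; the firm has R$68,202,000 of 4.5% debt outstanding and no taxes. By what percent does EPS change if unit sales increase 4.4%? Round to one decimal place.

+8.0%

Total contribution margin = 243,800 × R$112.83 = R$27,507,954.00.
Operating income = contribution − fixed costs = R$27,507,954.00 − R$9,343,600 = R$18,164,354.00.
After interest of R$3,069,090.00, pre-tax earnings = R$15,095,264.00.
Degree of combined leverage = contribution ÷ (EBIT − I) = R$27,507,954.00 ÷ R$15,095,264.00 = 1.8223.
EPS therefore changes by 1.8223 × (+4.4%) = +8.0%.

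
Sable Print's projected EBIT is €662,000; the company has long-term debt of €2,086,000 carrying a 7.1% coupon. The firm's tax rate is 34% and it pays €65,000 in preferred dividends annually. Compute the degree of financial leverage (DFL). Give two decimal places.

Annual interest charges come to €148,106.00.
Pre-tax preferred-dividend burden = €65,000 ÷ (1 − 0.34) = €98,484.85.
DFL = EBIT ÷ [EBIT − I − D_p/(1−t)] = €662,000 ÷ [€662,000 − €148,106.00 − €98,484.85] = €662,000 ÷ €415,409.15 = 1.5936.

1.59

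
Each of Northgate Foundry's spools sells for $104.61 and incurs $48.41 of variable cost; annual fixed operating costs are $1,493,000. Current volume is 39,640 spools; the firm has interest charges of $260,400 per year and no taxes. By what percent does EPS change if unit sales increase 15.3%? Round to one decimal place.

At 39,640 units, contribution = 39,640 × $56.20 = $2,227,768.00.
Operating income = contribution − fixed costs = $2,227,768.00 − $1,493,000 = $734,768.00.
After interest of $260,400.00, pre-tax earnings = $474,368.00.
Degree of combined leverage = contribution ÷ (EBIT − I) = $2,227,768.00 ÷ $474,368.00 = 4.6963.
EPS therefore changes by 4.6963 × (+15.3%) = +71.9%.

+71.9%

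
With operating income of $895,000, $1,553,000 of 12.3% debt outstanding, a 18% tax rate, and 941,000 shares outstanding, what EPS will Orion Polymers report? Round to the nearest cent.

$0.61

Interest = $191,019.00, so EBT = $895,000 − $191,019.00 = $703,981.00.
After tax at 18%: net income = $703,981.00 × 0.82 = $577,264.42.
Per share: $577,264.42 / 941,000 shares = $0.61.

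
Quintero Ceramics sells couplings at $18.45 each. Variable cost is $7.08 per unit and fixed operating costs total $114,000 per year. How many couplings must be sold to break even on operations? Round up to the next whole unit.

10,027 couplings

Each unit contributes $18.45 − $7.08 = $11.37.
Break-even volume = fixed costs ÷ CM per unit = $114,000 ÷ $11.37 = 10,026.39, so 10,027 couplings.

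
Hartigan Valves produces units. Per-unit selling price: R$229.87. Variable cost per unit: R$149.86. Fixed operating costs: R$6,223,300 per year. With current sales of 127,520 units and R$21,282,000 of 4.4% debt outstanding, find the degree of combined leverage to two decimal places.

3.35

Total contribution margin = 127,520 × R$80.01 = R$10,202,875.20.
EBIT = R$10,202,875.20 − R$6,223,300 = R$3,979,575.20. Interest = R$936,408.00, so EBIT − I = R$3,043,167.20.
DCL = contribution ÷ (EBIT − I) = R$10,202,875.20 ÷ R$3,043,167.20 = 3.3527.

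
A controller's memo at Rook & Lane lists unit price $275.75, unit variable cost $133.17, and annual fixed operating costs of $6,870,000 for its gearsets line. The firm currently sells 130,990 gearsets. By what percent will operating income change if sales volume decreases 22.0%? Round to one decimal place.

-34.8%

Total contribution margin = 130,990 × $142.58 = $18,676,554.20.
Operating income = contribution − fixed costs = $18,676,554.20 − $6,870,000 = $11,806,554.20.
Degree of operating leverage = $18,676,554.20 / $11,806,554.20 = 1.5819.
%ΔEBIT = DOL × %ΔSales = 1.5819 × -22.0% = -34.8%.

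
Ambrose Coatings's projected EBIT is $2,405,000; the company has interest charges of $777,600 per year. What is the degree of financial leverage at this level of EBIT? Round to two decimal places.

Annual interest charges come to $777,600.00.
DFL = EBIT ÷ (EBIT − I) = $2,405,000 ÷ ($2,405,000 − $777,600.00) = $2,405,000 ÷ $1,627,400.00 = 1.4778.

1.48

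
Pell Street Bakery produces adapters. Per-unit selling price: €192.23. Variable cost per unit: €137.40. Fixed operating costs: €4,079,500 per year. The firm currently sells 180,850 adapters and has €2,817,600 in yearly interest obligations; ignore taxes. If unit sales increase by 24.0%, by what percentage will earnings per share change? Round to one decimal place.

+78.8%

Total contribution margin = 180,850 × €54.83 = €9,916,005.50.
Subtracting fixed costs: EBIT = €9,916,005.50 − €4,079,500 = €5,836,505.50.
Interest = €2,817,600.00, so EBIT − I = €3,018,905.50.
DCL = total CM / (EBIT − I) = €9,916,005.50 / €3,018,905.50 = 3.2846.
%ΔEPS = DCL × %ΔSales = 3.2846 × +24.0% = +78.8%.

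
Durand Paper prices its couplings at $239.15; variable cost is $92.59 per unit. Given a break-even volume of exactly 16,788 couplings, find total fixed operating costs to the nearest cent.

Contribution margin per unit = $239.15 − $92.59 = $146.56.
Fixed costs = break-even units × CM = 16,788 × $146.56 = $2,460,449.28.

$2,460,449.28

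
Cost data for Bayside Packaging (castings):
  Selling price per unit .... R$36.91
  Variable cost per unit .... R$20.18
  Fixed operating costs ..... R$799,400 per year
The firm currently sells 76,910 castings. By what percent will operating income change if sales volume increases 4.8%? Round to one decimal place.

+12.7%

At 76,910 units, contribution = 76,910 × R$16.73 = R$1,286,704.30.
Subtracting fixed costs: EBIT = R$1,286,704.30 − R$799,400 = R$487,304.30.
So DOL = total CM / EBIT = R$1,286,704.30 / R$487,304.30 = 2.6405.
Operating income changes by 2.6405 × +4.8% = +12.7%.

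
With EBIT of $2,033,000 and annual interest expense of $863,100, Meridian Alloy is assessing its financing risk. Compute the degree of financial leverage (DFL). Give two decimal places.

1.74

Interest = $863,100.00.
Degree of financial leverage = EBIT / (EBIT − interest) = $2,033,000 / $1,169,900.00 = 1.7378.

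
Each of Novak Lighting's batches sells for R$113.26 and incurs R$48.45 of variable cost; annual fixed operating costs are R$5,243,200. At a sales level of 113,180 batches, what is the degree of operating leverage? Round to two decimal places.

Contribution at this volume is 113,180 × R$64.81 = R$7,335,195.80.
Subtracting fixed costs: EBIT = R$7,335,195.80 − R$5,243,200 = R$2,091,995.80.
Degree of operating leverage = R$7,335,195.80 / R$2,091,995.80 = 3.5063.

3.51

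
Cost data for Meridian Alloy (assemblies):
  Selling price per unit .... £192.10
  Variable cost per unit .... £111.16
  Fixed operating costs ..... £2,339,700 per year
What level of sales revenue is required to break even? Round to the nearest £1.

CM per unit = £192.10 − £111.16 = £80.94; CM ratio = £80.94 / £192.10 = 0.4213.
Break-even revenue = fixed costs × price ÷ CM = £2,339,700 × £192.10 ÷ £80.94 = £5,552,957.

£5,552,957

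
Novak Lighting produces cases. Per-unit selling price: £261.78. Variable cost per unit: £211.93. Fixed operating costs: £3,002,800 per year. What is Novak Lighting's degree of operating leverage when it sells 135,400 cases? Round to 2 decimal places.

1.80

Total contribution margin = 135,400 × £49.85 = £6,749,690.00.
Operating income = contribution − fixed costs = £6,749,690.00 − £3,002,800 = £3,746,890.00.
So DOL = total CM / EBIT = £6,749,690.00 / £3,746,890.00 = 1.8014.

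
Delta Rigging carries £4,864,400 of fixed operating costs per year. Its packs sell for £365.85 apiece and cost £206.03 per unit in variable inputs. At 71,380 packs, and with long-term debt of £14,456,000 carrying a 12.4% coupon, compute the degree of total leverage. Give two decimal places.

2.40

At 71,380 units, contribution = 71,380 × £159.82 = £11,407,951.60.
Operating income = contribution − fixed costs = £11,407,951.60 − £4,864,400 = £6,543,551.60. Interest = £1,792,544.00.
DOL = £11,407,951.60 ÷ £6,543,551.60 = 1.7434; DFL = £6,543,551.60 ÷ £4,751,007.60 = 1.3773.
Combined leverage = 1.7434 × 1.3773 = 2.4012.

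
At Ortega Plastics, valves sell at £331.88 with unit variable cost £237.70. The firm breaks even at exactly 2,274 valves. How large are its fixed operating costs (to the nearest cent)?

Contribution margin per unit = £331.88 − £237.70 = £94.18.
Fixed costs = break-even units × CM = 2,274 × £94.18 = £214,165.32.

£214,165.32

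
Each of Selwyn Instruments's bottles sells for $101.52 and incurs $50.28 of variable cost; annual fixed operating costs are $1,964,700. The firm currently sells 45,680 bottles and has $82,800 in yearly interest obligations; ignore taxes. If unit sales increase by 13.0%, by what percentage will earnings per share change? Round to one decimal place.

+103.8%

Contribution at this volume is 45,680 × $51.24 = $2,340,643.20.
Subtracting fixed costs: EBIT = $2,340,643.20 − $1,964,700 = $375,943.20.
Interest = $82,800.00, so EBIT − I = $293,143.20.
DCL = total CM / (EBIT − I) = $2,340,643.20 / $293,143.20 = 7.9846.
%ΔEPS = DCL × %ΔSales = 7.9846 × +13.0% = +103.8%.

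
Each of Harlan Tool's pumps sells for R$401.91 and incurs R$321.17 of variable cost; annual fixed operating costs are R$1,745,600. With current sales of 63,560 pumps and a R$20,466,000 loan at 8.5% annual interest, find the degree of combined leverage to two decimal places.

3.12

Contribution at this volume is 63,560 × R$80.74 = R$5,131,834.40.
EBIT = R$5,131,834.40 − R$1,745,600 = R$3,386,234.40. Interest = R$1,739,610.00, so EBIT − I = R$1,646,624.40.
Degree of total leverage = total CM / (EBIT − interest) = R$5,131,834.40 / R$1,646,624.40 = 3.1166.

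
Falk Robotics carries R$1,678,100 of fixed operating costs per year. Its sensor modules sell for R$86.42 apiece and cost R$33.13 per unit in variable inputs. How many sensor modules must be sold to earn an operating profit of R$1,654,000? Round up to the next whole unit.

62,528 sensor modules

Each unit contributes R$86.42 − R$33.13 = R$53.29.
Required volume = (fixed costs + target profit) ÷ CM = (R$1,678,100 + R$1,654,000) ÷ R$53.29 = 62,527.68, so 62,528 sensor modules.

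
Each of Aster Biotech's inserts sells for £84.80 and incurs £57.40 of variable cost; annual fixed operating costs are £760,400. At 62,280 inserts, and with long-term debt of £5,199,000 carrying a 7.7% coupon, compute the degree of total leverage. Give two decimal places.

3.13

At 62,280 units, contribution = 62,280 × £27.40 = £1,706,472.00.
Operating income = contribution − fixed costs = £1,706,472.00 − £760,400 = £946,072.00. Interest = £400,323.00, so EBIT − I = £545,749.00.
DCL = contribution ÷ (EBIT − I) = £1,706,472.00 ÷ £545,749.00 = 3.1268.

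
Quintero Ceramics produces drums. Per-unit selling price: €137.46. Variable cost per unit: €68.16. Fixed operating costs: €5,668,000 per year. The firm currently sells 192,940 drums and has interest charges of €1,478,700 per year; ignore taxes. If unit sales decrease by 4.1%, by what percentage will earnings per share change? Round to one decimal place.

Total contribution margin = 192,940 × €69.30 = €13,370,742.00.
Operating income = contribution − fixed costs = €13,370,742.00 − €5,668,000 = €7,702,742.00.
After interest of €1,478,700.00, pre-tax earnings = €6,224,042.00.
DCL = total CM / (EBIT − I) = €13,370,742.00 / €6,224,042.00 = 2.1482.
%ΔEPS = DCL × %ΔSales = 2.1482 × -4.1% = -8.8%.

-8.8%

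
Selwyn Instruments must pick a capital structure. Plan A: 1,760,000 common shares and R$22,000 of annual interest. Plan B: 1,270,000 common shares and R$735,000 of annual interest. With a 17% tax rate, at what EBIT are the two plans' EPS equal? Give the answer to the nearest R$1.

At indifference, (EBIT − 22,000)(1 − t)/1,760,000 = (EBIT − 735,000)(1 − t)/1,270,000.
Cancelling (1 − t) and cross-multiplying: 1,270,000·(EBIT − 22,000) = 1,760,000·(EBIT − 735,000).
EBIT × (1,760,000 − 1,270,000) = 735,000 × 1,760,000 − 22,000 × 1,270,000 = 1,265,660,000,000, so EBIT = 1,265,660,000,000 ÷ 490,000 = 2,582,979.59.

R$2,582,980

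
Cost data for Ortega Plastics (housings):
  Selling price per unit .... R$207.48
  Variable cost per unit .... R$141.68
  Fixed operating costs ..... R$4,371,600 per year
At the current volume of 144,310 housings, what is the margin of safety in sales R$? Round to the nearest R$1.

R$16,156,947

Unit CM = price − variable cost = R$207.48 − R$141.68 = R$65.80. Break-even units = R$4,371,600 ÷ R$65.80 = 66,437.69; break-even revenue = 66,437.69 × R$207.48 = R$13,784,491.91.
Current sales = 144,310 × R$207.48 = R$29,941,438.80.
Margin of safety = R$29,941,438.80 − R$13,784,491.91 = R$16,156,947.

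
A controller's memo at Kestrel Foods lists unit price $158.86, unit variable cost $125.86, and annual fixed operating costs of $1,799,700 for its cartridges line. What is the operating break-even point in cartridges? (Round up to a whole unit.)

54,537 cartridges

Unit CM = price − variable cost = $158.86 − $125.86 = $33.00.
Break-even volume = fixed costs ÷ CM per unit = $1,799,700 ÷ $33.00 = 54,536.36, so 54,537 cartridges.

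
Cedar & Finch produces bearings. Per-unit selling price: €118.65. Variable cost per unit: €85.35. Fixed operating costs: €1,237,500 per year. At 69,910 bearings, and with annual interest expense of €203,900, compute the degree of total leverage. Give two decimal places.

2.63

At 69,910 units, contribution = 69,910 × €33.30 = €2,328,003.00.
Subtracting fixed costs: EBIT = €2,328,003.00 − €1,237,500 = €1,090,503.00. Interest = €203,900.00.
DOL = €2,328,003.00 ÷ €1,090,503.00 = 2.1348; DFL = €1,090,503.00 ÷ €886,603.00 = 1.2300.
DCL = DOL × DFL = 2.1348 × 1.2300 = 2.6258.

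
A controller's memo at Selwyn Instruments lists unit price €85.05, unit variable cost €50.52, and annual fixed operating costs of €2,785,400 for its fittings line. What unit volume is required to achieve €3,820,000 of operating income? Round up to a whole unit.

Contribution margin per unit = €85.05 − €50.52 = €34.53.
Required volume = (fixed costs + target profit) ÷ CM = (€2,785,400 + €3,820,000) ÷ €34.53 = 191,294.53, so 191,295 fittings.

191,295 fittings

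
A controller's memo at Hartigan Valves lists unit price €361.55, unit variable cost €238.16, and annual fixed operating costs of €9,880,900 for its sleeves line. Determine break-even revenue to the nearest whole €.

Contribution margin per unit = €361.55 − €238.16 = €123.39, a CM ratio of €123.39 ÷ €361.55 = 0.3413.
Break-even sales = FC ÷ CM ratio = €9,880,900 × €361.55 / €123.39 = €28,952,422.

€28,952,422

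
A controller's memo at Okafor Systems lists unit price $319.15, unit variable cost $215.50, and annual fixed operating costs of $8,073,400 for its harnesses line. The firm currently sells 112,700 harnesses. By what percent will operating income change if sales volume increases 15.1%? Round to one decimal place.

+48.9%

Total contribution margin = 112,700 × $103.65 = $11,681,355.00.
Operating income = contribution − fixed costs = $11,681,355.00 − $8,073,400 = $3,607,955.00.
DOL = contribution ÷ EBIT = $11,681,355.00 ÷ $3,607,955.00 = 3.2377.
%ΔEBIT = DOL × %ΔSales = 3.2377 × +15.1% = +48.9%.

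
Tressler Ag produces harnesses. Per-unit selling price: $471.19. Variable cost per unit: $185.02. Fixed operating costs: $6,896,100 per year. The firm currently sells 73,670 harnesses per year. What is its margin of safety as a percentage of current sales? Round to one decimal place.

67.3%

Unit CM = price − variable cost = $471.19 − $185.02 = $286.17. Break-even units = $6,896,100 ÷ $286.17 = 24,097.91; break-even revenue = 24,097.91 × $471.19 = $11,354,696.02.
Current sales = 73,670 × $471.19 = $34,712,567.30.
Margin of safety = ($34,712,567.30 − $11,354,696.02) ÷ $34,712,567.30 = 67.3%.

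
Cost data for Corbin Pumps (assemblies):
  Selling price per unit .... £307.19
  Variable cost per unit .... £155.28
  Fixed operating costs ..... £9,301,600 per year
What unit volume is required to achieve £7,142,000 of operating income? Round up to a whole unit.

Each unit contributes £307.19 − £155.28 = £151.91.
Need Q such that Q × £151.91 − £9,301,600 = £7,142,000, i.e. Q = £16,443,600 / £151.91 = 108,245.67 → 108,246.

108,246 assemblies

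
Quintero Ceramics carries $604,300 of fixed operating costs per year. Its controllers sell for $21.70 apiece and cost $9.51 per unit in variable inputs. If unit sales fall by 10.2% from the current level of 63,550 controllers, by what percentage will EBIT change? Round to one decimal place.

-46.4%

Total contribution margin = 63,550 × $12.19 = $774,674.50.
Subtracting fixed costs: EBIT = $774,674.50 − $604,300 = $170,374.50.
DOL = contribution ÷ EBIT = $774,674.50 ÷ $170,374.50 = 4.5469.
%ΔEBIT = DOL × %ΔSales = 4.5469 × -10.2% = -46.4%.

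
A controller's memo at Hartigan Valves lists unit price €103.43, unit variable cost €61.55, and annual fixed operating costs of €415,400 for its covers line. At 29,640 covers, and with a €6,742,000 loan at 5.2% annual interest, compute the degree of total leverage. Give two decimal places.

2.61

At 29,640 units, contribution = 29,640 × €41.88 = €1,241,323.20.
Subtracting fixed costs: EBIT = €1,241,323.20 − €415,400 = €825,923.20. Interest = €350,584.00.
DOL = €1,241,323.20 ÷ €825,923.20 = 1.5030; DFL = €825,923.20 ÷ €475,339.20 = 1.7375.
Combined leverage = 1.5030 × 1.7375 = 2.6115.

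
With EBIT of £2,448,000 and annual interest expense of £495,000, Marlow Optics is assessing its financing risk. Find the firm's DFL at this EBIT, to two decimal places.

1.25

Interest = £495,000.00.
Degree of financial leverage = EBIT / (EBIT − interest) = £2,448,000 / £1,953,000.00 = 1.2535.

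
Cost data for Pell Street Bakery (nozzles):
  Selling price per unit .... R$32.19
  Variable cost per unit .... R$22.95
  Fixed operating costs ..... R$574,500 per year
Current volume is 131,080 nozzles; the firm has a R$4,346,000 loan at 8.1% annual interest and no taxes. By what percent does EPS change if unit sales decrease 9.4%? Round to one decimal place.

Contribution at this volume is 131,080 × R$9.24 = R$1,211,179.20.
EBIT = R$1,211,179.20 − R$574,500 = R$636,679.20.
Interest = R$352,026.00, so EBIT − I = R$284,653.20.
DCL = total CM / (EBIT − I) = R$1,211,179.20 / R$284,653.20 = 4.2549.
EPS therefore changes by 4.2549 × (-9.4%) = -40.0%.

-40.0%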